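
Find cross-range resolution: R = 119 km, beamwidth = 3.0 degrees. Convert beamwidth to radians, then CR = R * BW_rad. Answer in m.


BW_rad = 0.052359878
CR = 119000 * 0.052359878 = 6230.8 m

6230.8 m


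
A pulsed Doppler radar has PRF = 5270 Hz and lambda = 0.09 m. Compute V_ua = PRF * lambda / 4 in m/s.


V_ua = 5270 * 0.09 / 4 = 118.6 m/s

118.6 m/s


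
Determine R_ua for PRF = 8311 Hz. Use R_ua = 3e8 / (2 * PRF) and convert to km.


R_ua = 3e8 / (2 * 8311) = 18048.4 m = 18.0 km

18.0 km


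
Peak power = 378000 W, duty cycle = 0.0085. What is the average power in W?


P_avg = 378000 * 0.0085 = 3213.0 W

3213.0 W


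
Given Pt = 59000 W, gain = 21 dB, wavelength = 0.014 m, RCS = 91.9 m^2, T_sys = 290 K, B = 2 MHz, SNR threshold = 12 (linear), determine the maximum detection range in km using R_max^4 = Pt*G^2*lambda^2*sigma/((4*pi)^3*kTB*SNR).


G_lin = 10^(21/10) = 125.892541
R^4 = 59000 * 125.892541^2 * 0.014^2 * 91.9 / ((4*pi)^3 * 1.38e-23 * 290 * 2000000.0 * 12)
R^4 = 8.83702e16 m^4
R_max = (8.83702e16)^(1/4) = 17241.6 m = 17.2 km

17.2 km


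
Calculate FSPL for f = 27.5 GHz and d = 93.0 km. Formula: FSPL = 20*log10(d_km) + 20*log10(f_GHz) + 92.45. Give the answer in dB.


20*log10(93.0) = 39.37
20*log10(27.5) = 28.79
FSPL = 160.6 dB

160.6 dB


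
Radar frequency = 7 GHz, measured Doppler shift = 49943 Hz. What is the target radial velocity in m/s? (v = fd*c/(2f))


v = 49943 * 3e8 / (2 * 7000000000.0) = 1070.2 m/s

1070.2 m/s


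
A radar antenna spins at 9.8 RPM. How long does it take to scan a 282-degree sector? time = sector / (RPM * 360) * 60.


t = 282 / (9.8 * 360) * 60 = 4.8 s

4.8 s


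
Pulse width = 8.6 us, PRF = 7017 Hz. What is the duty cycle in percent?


DC = 8.6e-6 * 7017 * 100 = 6.03%

6.03%


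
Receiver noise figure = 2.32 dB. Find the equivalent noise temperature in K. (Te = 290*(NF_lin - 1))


NF_lin = 10^(2.32/10) = 1.706082
Te = 290 * (1.706082 - 1) = 204.8 K

204.8 K


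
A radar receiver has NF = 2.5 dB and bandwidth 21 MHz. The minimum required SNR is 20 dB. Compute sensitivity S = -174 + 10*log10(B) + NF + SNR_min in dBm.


10*log10(21000000.0) = 73.22
S = -174 + 73.22 + 2.5 + 20 = -78.3 dBm

-78.3 dBm


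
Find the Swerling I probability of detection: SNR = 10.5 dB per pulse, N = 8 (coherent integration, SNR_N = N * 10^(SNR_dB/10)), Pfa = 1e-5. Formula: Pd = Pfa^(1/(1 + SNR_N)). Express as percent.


SNR_lin = 10^(10.5/10) = 11.22018
SNR_N = 8 * 11.22018 = 89.76144
1/(1 + SNR_N) = 1/90.76144 = 0.0110179
Pd = (1e-5)^0.0110179 = 0.88087
Pd = 88.1%

88.1%


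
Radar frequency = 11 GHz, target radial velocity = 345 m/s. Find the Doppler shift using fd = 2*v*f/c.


fd = 2 * 345 * 11000000000.0 / 3e8 = 25300.0 Hz

25300.0 Hz


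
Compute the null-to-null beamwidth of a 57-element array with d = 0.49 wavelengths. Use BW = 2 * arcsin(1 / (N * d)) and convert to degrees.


1/(N*d) = 1/(57*0.49) = 0.035804
BW = 2*arcsin(0.035804) = 4.1 degrees

4.1 degrees


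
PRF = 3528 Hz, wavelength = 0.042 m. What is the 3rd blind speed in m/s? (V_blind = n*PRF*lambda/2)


V_blind = 3 * 3528 * 0.042 / 2 = 222.3 m/s

222.3 m/s


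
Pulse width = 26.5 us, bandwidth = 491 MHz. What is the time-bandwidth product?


TBP = 26.5 * 491 = 13011.5

13011.5


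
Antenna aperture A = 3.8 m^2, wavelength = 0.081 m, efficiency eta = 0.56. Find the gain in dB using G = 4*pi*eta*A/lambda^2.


G_linear = 4*pi*0.56*3.8/0.081^2 = 4075.79
G_dB = 10*log10(4075.79) = 36.1 dB

36.1 dB


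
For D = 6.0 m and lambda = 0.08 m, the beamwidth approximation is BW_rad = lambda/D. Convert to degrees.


BW_rad = 0.08 / 6.0 = 0.013333
BW_deg = 0.76 degrees

0.76 degrees


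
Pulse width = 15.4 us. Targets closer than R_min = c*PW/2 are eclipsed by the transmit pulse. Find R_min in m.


R_min = 3e8 * 15.4e-6 / 2 = 2310.0 m

2310.0 m


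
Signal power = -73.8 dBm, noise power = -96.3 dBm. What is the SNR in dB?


SNR = -73.8 - (-96.3) = 22.5 dB

22.5 dB


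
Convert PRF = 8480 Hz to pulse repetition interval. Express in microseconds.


PRI = 1/8480 = 0.0001179245 s = 117.9 us

117.9 us


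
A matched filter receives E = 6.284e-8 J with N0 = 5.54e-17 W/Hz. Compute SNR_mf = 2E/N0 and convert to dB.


SNR_lin = 2 * 6.284e-8 / 5.54e-17 = 2.269e9
SNR_dB = 10*log10(2.269e9) = 93.6 dB

93.6 dB


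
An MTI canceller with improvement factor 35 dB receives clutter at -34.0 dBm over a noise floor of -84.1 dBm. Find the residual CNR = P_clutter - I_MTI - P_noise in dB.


CNR = -34.0 - 35 - (-84.1) = 15.1 dB

15.1 dB


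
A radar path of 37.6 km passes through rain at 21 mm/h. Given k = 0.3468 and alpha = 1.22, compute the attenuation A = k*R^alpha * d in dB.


gamma = 0.3468 * 21^1.22 = 14.229401 dB/km
A = 14.229401 * 37.6 = 535.03 dB

535.03 dB


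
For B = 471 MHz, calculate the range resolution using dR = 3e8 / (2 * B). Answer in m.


dR = 3e8 / (2 * 471000000.0) = 0.32 m

0.32 m


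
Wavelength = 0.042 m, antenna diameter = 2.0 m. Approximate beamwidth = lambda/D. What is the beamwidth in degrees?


BW_rad = 0.042 / 2.0 = 0.021
BW_deg = 1.2 degrees

1.2 degrees


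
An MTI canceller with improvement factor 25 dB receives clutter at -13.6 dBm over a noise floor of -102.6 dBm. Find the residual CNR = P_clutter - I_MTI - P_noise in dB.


CNR = -13.6 - 25 - (-102.6) = 64.0 dB

64.0 dB


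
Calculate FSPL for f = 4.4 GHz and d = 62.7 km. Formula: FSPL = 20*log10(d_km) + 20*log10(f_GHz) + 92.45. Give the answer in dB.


20*log10(62.7) = 35.95
20*log10(4.4) = 12.87
FSPL = 141.3 dB

141.3 dB


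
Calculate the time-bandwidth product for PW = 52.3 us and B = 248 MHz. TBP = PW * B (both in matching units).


TBP = 52.3 * 248 = 12970.4

12970.4


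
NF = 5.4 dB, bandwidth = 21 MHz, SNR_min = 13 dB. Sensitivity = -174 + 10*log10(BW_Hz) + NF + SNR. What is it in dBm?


10*log10(21000000.0) = 73.22
S = -174 + 73.22 + 5.4 + 13 = -82.4 dBm

-82.4 dBm


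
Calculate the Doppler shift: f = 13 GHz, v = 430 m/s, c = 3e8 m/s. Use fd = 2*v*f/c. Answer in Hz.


fd = 2 * 430 * 13000000000.0 / 3e8 = 37266.7 Hz

37266.7 Hz


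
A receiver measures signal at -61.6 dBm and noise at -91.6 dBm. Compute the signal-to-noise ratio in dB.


SNR = -61.6 - (-91.6) = 30.0 dB

30.0 dB


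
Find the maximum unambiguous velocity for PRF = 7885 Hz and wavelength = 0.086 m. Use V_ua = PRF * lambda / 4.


V_ua = 7885 * 0.086 / 4 = 169.5 m/s

169.5 m/s


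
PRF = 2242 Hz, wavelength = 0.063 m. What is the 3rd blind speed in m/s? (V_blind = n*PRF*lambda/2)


V_blind = 3 * 2242 * 0.063 / 2 = 211.9 m/s

211.9 m/s


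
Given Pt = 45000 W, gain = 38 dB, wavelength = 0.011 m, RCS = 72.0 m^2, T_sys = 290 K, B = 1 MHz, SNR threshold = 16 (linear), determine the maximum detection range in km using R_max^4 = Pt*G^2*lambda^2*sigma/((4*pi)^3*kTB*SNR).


G_lin = 10^(38/10) = 6309.573445
R^4 = 45000 * 6309.573445^2 * 0.011^2 * 72.0 / ((4*pi)^3 * 1.38e-23 * 290 * 1000000.0 * 16)
R^4 = 1.2283e20 m^4
R_max = (1.2283e20)^(1/4) = 105275.2 m = 105.3 km

105.3 km


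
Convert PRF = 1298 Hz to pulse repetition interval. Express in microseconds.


PRI = 1/1298 = 0.000770416 s = 770.4 us

770.4 us


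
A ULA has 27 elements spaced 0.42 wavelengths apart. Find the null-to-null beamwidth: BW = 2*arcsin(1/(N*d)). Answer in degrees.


1/(N*d) = 1/(27*0.42) = 0.088183
BW = 2*arcsin(0.088183) = 10.1 degrees

10.1 degrees


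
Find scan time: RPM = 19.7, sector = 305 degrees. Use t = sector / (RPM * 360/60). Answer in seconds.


t = 305 / (19.7 * 360) * 60 = 2.58 s

2.58 s


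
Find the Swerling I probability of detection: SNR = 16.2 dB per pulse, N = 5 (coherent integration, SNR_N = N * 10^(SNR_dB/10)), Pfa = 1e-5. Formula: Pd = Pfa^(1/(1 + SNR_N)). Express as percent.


SNR_lin = 10^(16.2/10) = 41.68694
SNR_N = 5 * 41.68694 = 208.4347
1/(1 + SNR_N) = 1/209.4347 = 0.0047748
Pd = (1e-5)^0.0047748 = 0.94651
Pd = 94.7%

94.7%


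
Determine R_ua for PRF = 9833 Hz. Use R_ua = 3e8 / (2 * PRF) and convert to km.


R_ua = 3e8 / (2 * 9833) = 15254.8 m = 15.3 km

15.3 km


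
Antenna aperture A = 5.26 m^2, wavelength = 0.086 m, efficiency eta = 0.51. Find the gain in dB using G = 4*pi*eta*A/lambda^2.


G_linear = 4*pi*0.51*5.26/0.086^2 = 4557.94
G_dB = 10*log10(4557.94) = 36.6 dB

36.6 dB


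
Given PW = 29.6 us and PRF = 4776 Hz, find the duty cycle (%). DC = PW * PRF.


DC = 29.6e-6 * 4776 * 100 = 14.14%

14.14%


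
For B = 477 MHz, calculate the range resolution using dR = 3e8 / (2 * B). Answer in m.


dR = 3e8 / (2 * 477000000.0) = 0.31 m

0.31 m


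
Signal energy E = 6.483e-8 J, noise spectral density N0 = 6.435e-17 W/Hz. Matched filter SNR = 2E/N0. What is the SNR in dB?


SNR_lin = 2 * 6.483e-8 / 6.435e-17 = 2.015e9
SNR_dB = 10*log10(2.015e9) = 93.0 dB

93.0 dB


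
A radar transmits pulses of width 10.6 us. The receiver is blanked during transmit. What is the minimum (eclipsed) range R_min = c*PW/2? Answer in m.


R_min = 3e8 * 10.6e-6 / 2 = 1590.0 m

1590.0 m


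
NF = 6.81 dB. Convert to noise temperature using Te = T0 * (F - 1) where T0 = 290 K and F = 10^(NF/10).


NF_lin = 10^(6.81/10) = 4.797334
Te = 290 * (4.797334 - 1) = 1101.2 K

1101.2 K


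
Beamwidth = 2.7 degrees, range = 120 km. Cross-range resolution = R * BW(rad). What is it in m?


BW_rad = 0.04712389
CR = 120000 * 0.04712389 = 5654.9 m

5654.9 m


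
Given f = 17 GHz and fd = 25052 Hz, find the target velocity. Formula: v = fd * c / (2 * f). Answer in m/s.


v = 25052 * 3e8 / (2 * 17000000000.0) = 221.0 m/s

221.0 m/s


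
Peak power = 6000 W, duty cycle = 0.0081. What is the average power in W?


P_avg = 6000 * 0.0081 = 48.6 W

48.6 W


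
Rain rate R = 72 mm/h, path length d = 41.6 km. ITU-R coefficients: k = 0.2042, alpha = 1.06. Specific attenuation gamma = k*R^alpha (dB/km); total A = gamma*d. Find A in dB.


gamma = 0.2042 * 72^1.06 = 19.003263 dB/km
A = 19.003263 * 41.6 = 790.54 dB

790.54 dB


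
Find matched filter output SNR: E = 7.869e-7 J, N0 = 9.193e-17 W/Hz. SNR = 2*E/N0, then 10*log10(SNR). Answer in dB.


SNR_lin = 2 * 7.869e-7 / 9.193e-17 = 1.712e10
SNR_dB = 10*log10(1.712e10) = 102.3 dB

102.3 dB


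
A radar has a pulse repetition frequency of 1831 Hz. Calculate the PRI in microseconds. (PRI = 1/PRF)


PRI = 1/1831 = 0.0005461496 s = 546.1 us

546.1 us


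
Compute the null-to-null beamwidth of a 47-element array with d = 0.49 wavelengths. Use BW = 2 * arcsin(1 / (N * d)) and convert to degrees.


1/(N*d) = 1/(47*0.49) = 0.043422
BW = 2*arcsin(0.043422) = 5.0 degrees

5.0 degrees


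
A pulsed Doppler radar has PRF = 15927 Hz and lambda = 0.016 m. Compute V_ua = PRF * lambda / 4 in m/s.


V_ua = 15927 * 0.016 / 4 = 63.7 m/s

63.7 m/s


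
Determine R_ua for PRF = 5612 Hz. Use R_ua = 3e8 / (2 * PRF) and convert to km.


R_ua = 3e8 / (2 * 5612) = 26728.4 m = 26.7 km

26.7 km


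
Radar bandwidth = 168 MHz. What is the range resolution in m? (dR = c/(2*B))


dR = 3e8 / (2 * 168000000.0) = 0.89 m

0.89 m


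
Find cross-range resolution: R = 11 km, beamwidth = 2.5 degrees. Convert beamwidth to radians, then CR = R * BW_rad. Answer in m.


BW_rad = 0.043633231
CR = 11000 * 0.043633231 = 480.0 m

480.0 m


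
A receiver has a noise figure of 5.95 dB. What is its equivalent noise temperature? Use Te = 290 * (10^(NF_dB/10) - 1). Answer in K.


NF_lin = 10^(5.95/10) = 3.935501
Te = 290 * (3.935501 - 1) = 851.3 K

851.3 K


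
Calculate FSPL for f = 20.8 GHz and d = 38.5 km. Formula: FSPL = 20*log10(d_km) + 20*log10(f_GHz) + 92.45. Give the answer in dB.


20*log10(38.5) = 31.71
20*log10(20.8) = 26.36
FSPL = 150.5 dB

150.5 dB


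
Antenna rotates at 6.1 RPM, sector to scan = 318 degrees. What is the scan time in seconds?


t = 318 / (6.1 * 360) * 60 = 8.69 s

8.69 s


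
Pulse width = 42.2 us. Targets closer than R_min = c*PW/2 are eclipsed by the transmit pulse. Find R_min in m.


R_min = 3e8 * 42.2e-6 / 2 = 6330.0 m

6330.0 m


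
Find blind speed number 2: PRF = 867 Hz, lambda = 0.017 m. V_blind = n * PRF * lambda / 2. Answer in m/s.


V_blind = 2 * 867 * 0.017 / 2 = 14.7 m/s

14.7 m/s


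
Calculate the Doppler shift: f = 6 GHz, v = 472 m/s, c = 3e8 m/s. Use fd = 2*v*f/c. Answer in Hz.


fd = 2 * 472 * 6000000000.0 / 3e8 = 18880.0 Hz

18880.0 Hz


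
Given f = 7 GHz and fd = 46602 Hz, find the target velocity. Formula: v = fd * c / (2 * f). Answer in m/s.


v = 46602 * 3e8 / (2 * 7000000000.0) = 998.6 m/s

998.6 m/s


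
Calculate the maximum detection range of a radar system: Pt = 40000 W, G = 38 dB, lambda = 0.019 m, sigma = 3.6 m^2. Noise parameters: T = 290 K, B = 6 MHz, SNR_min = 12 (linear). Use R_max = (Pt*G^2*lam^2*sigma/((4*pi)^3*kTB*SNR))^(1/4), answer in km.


G_lin = 10^(38/10) = 6309.573445
R^4 = 40000 * 6309.573445^2 * 0.019^2 * 3.6 / ((4*pi)^3 * 1.38e-23 * 290 * 6000000.0 * 12)
R^4 = 3.61935e18 m^4
R_max = (3.61935e18)^(1/4) = 43617.2 m = 43.6 km

43.6 km


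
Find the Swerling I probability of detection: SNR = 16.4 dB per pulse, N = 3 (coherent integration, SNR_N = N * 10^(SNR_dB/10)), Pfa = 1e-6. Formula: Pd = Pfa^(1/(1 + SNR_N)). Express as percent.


SNR_lin = 10^(16.4/10) = 43.65158
SNR_N = 3 * 43.65158 = 130.95474
1/(1 + SNR_N) = 1/131.95474 = 0.0075784
Pd = (1e-6)^0.0075784 = 0.9006
Pd = 90.1%

90.1%


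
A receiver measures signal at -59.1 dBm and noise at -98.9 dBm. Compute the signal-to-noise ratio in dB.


SNR = -59.1 - (-98.9) = 39.8 dB

39.8 dB


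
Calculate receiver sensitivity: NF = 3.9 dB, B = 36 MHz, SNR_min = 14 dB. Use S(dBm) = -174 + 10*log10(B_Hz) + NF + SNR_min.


10*log10(36000000.0) = 75.56
S = -174 + 75.56 + 3.9 + 14 = -80.5 dBm

-80.5 dBm


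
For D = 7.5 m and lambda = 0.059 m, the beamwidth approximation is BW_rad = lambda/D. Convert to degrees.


BW_rad = 0.059 / 7.5 = 0.007867
BW_deg = 0.45 degrees

0.45 degrees


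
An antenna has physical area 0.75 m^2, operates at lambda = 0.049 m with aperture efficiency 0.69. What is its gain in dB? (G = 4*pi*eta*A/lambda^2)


G_linear = 4*pi*0.69*0.75/0.049^2 = 2708.5
G_dB = 10*log10(2708.5) = 34.3 dB

34.3 dB


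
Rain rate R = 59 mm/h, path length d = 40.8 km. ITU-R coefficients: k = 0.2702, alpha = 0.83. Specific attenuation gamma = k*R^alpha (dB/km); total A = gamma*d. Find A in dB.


gamma = 0.2702 * 59^0.83 = 7.970628 dB/km
A = 7.970628 * 40.8 = 325.2 dB

325.2 dB


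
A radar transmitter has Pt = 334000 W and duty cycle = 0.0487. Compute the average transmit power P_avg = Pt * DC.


P_avg = 334000 * 0.0487 = 16265.8 W

16265.8 W


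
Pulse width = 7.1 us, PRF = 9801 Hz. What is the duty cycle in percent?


DC = 7.1e-6 * 9801 * 100 = 6.96%

6.96%


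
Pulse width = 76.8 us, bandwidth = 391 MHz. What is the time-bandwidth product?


TBP = 76.8 * 391 = 30028.8

30028.8


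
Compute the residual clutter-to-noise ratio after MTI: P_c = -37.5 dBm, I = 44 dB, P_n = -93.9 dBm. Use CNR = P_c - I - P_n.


CNR = -37.5 - 44 - (-93.9) = 12.4 dB

12.4 dB


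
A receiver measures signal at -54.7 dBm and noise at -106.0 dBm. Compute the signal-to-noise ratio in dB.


SNR = -54.7 - (-106.0) = 51.3 dB

51.3 dB


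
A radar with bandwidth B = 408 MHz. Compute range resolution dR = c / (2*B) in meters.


dR = 3e8 / (2 * 408000000.0) = 0.37 m

0.37 m


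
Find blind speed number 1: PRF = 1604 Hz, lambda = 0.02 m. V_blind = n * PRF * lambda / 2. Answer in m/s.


V_blind = 1 * 1604 * 0.02 / 2 = 16.0 m/s

16.0 m/s


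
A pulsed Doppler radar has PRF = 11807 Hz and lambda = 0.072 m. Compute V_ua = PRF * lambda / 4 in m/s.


V_ua = 11807 * 0.072 / 4 = 212.5 m/s

212.5 m/s


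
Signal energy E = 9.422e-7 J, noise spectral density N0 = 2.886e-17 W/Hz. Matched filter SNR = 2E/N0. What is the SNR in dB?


SNR_lin = 2 * 9.422e-7 / 2.886e-17 = 6.529e10
SNR_dB = 10*log10(6.529e10) = 108.1 dB

108.1 dB


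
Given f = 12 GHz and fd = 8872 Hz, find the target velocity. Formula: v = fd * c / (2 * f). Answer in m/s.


v = 8872 * 3e8 / (2 * 12000000000.0) = 110.9 m/s

110.9 m/s


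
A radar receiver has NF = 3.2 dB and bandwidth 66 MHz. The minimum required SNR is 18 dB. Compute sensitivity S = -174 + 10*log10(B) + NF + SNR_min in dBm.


10*log10(66000000.0) = 78.2
S = -174 + 78.2 + 3.2 + 18 = -74.6 dBm

-74.6 dBm


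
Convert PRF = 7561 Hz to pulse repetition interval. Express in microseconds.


PRI = 1/7561 = 0.0001322576 s = 132.3 us

132.3 us


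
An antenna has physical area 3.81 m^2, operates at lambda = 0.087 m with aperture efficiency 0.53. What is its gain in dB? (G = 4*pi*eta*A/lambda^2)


G_linear = 4*pi*0.53*3.81/0.087^2 = 3352.53
G_dB = 10*log10(3352.53) = 35.3 dB

35.3 dB


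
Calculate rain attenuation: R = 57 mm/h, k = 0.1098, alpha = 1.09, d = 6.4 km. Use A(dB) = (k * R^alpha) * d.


gamma = 0.1098 * 57^1.09 = 9.005461 dB/km
A = 9.005461 * 6.4 = 57.63 dB

57.63 dB


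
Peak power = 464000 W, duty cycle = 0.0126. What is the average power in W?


P_avg = 464000 * 0.0126 = 5846.4 W

5846.4 W


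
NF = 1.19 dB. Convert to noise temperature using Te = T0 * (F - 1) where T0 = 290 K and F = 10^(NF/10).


NF_lin = 10^(1.19/10) = 1.315225
Te = 290 * (1.315225 - 1) = 91.4 K

91.4 K


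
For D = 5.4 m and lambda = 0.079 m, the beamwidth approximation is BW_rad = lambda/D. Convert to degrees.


BW_rad = 0.079 / 5.4 = 0.01463
BW_deg = 0.84 degrees

0.84 degrees


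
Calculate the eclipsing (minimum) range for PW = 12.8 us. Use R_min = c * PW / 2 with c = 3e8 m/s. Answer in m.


R_min = 3e8 * 12.8e-6 / 2 = 1920.0 m

1920.0 m


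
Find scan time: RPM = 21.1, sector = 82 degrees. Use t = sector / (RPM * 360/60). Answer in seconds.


t = 82 / (21.1 * 360) * 60 = 0.65 s

0.65 s


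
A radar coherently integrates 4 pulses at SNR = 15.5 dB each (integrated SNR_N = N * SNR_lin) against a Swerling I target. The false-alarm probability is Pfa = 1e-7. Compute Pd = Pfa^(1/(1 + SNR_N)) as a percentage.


SNR_lin = 10^(15.5/10) = 35.48134
SNR_N = 4 * 35.48134 = 141.92536
1/(1 + SNR_N) = 1/142.92536 = 0.0069967
Pd = (1e-7)^0.0069967 = 0.89335
Pd = 89.3%

89.3%


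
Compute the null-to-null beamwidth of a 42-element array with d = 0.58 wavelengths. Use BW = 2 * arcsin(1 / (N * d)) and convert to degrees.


1/(N*d) = 1/(42*0.58) = 0.041051
BW = 2*arcsin(0.041051) = 4.7 degrees

4.7 degrees


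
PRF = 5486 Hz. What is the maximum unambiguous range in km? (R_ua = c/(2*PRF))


R_ua = 3e8 / (2 * 5486) = 27342.3 m = 27.3 km

27.3 km


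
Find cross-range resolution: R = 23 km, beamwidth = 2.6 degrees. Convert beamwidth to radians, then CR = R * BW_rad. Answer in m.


BW_rad = 0.045378561
CR = 23000 * 0.045378561 = 1043.7 m

1043.7 m


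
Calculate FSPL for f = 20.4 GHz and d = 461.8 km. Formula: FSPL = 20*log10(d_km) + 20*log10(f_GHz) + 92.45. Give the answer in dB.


20*log10(461.8) = 53.29
20*log10(20.4) = 26.19
FSPL = 171.9 dB

171.9 dB


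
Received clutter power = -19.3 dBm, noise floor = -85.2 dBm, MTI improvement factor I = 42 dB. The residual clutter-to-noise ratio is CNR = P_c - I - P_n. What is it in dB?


CNR = -19.3 - 42 - (-85.2) = 23.9 dB

23.9 dB


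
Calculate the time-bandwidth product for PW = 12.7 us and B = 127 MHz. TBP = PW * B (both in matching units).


TBP = 12.7 * 127 = 1612.9

1612.9


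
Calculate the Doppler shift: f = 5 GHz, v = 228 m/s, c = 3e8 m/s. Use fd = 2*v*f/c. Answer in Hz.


fd = 2 * 228 * 5000000000.0 / 3e8 = 7600.0 Hz

7600.0 Hz


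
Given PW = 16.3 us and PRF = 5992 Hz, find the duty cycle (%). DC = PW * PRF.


DC = 16.3e-6 * 5992 * 100 = 9.77%

9.77%


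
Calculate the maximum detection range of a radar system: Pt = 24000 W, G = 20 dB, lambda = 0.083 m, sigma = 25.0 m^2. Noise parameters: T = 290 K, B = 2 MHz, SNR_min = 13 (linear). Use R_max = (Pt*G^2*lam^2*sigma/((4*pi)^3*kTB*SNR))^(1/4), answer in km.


G_lin = 10^(20/10) = 100.0
R^4 = 24000 * 100.0^2 * 0.083^2 * 25.0 / ((4*pi)^3 * 1.38e-23 * 290 * 2000000.0 * 13)
R^4 = 2.00183e17 m^4
R_max = (2.00183e17)^(1/4) = 21152.3 m = 21.2 km

21.2 km


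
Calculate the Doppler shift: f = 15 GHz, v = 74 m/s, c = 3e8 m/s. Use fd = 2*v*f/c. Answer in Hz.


fd = 2 * 74 * 15000000000.0 / 3e8 = 7400.0 Hz

7400.0 Hz


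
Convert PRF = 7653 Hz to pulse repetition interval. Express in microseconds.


PRI = 1/7653 = 0.0001306677 s = 130.7 us

130.7 us


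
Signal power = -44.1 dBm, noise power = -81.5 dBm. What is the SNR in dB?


SNR = -44.1 - (-81.5) = 37.4 dB

37.4 dB


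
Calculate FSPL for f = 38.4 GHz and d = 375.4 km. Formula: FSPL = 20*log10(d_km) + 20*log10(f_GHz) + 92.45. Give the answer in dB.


20*log10(375.4) = 51.49
20*log10(38.4) = 31.69
FSPL = 175.6 dB

175.6 dB


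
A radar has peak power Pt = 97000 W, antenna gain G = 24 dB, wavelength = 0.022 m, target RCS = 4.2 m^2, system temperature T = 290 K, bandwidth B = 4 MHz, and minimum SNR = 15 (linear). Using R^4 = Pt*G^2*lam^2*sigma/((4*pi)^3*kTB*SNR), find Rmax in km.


G_lin = 10^(24/10) = 251.188643
R^4 = 97000 * 251.188643^2 * 0.022^2 * 4.2 / ((4*pi)^3 * 1.38e-23 * 290 * 4000000.0 * 15)
R^4 = 2.61101e16 m^4
R_max = (2.61101e16)^(1/4) = 12711.7 m = 12.7 km

12.7 km


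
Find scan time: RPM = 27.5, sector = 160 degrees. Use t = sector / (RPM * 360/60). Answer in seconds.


t = 160 / (27.5 * 360) * 60 = 0.97 s

0.97 s


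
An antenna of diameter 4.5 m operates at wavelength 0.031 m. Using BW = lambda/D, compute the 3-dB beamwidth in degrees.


BW_rad = 0.031 / 4.5 = 0.006889
BW_deg = 0.39 degrees

0.39 degrees


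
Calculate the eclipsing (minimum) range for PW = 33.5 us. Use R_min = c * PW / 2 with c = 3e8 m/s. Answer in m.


R_min = 3e8 * 33.5e-6 / 2 = 5025.0 m

5025.0 m


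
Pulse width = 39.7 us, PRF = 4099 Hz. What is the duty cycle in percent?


DC = 39.7e-6 * 4099 * 100 = 16.27%

16.27%


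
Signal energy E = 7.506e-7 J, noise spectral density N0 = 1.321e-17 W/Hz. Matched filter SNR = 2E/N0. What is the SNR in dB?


SNR_lin = 2 * 7.506e-7 / 1.321e-17 = 1.136e11
SNR_dB = 10*log10(1.136e11) = 110.6 dB

110.6 dB


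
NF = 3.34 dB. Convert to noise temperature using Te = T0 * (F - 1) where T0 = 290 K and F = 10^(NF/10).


NF_lin = 10^(3.34/10) = 2.157744
Te = 290 * (2.157744 - 1) = 335.7 K

335.7 K


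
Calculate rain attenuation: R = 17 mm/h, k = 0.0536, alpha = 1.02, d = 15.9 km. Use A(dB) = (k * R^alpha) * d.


gamma = 0.0536 * 17^1.02 = 0.964323 dB/km
A = 0.964323 * 15.9 = 15.33 dB

15.33 dB


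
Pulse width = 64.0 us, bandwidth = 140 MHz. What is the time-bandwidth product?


TBP = 64.0 * 140 = 8960.0

8960.0


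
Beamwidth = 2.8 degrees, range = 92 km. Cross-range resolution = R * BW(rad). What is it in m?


BW_rad = 0.048869219
CR = 92000 * 0.048869219 = 4496.0 m

4496.0 m


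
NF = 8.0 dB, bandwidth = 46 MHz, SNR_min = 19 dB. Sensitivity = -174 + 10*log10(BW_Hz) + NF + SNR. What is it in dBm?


10*log10(46000000.0) = 76.63
S = -174 + 76.63 + 8.0 + 19 = -70.4 dBm

-70.4 dBm


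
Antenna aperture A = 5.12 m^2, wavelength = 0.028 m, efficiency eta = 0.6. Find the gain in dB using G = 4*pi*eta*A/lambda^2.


G_linear = 4*pi*0.6*5.12/0.028^2 = 49239.66
G_dB = 10*log10(49239.66) = 46.9 dB

46.9 dB


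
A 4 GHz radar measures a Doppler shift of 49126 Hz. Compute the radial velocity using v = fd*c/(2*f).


v = 49126 * 3e8 / (2 * 4000000000.0) = 1842.2 m/s

1842.2 m/s


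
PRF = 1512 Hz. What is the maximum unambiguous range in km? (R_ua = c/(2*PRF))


R_ua = 3e8 / (2 * 1512) = 99206.3 m = 99.2 km

99.2 km


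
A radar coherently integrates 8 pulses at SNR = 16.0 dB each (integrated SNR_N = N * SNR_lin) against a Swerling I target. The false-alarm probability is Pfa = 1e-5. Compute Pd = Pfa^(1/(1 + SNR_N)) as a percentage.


SNR_lin = 10^(16.0/10) = 39.81072
SNR_N = 8 * 39.81072 = 318.48576
1/(1 + SNR_N) = 1/319.48576 = 0.00313
Pd = (1e-5)^0.00313 = 0.96461
Pd = 96.5%

96.5%


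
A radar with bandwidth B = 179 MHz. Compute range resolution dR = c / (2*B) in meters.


dR = 3e8 / (2 * 179000000.0) = 0.84 m

0.84 m


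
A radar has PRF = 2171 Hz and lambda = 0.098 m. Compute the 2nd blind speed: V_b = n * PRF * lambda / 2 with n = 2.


V_blind = 2 * 2171 * 0.098 / 2 = 212.8 m/s

212.8 m/s


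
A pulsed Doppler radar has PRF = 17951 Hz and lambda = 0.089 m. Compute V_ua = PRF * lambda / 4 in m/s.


V_ua = 17951 * 0.089 / 4 = 399.4 m/s

399.4 m/s


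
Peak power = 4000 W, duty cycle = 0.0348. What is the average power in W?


P_avg = 4000 * 0.0348 = 139.2 W

139.2 W


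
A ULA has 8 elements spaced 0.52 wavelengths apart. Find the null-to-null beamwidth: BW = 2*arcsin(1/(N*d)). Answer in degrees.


1/(N*d) = 1/(8*0.52) = 0.240385
BW = 2*arcsin(0.240385) = 27.8 degrees

27.8 degrees


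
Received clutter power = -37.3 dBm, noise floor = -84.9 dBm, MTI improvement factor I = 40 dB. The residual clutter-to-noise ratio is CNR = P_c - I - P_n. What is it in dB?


CNR = -37.3 - 40 - (-84.9) = 7.6 dB

7.6 dB


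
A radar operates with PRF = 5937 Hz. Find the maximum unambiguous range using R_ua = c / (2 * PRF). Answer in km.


R_ua = 3e8 / (2 * 5937) = 25265.3 m = 25.3 km

25.3 km


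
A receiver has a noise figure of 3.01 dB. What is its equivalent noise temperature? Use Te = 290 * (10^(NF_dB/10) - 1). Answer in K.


NF_lin = 10^(3.01/10) = 1.999862
Te = 290 * (1.999862 - 1) = 290.0 K

290.0 K


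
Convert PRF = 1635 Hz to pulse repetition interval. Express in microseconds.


PRI = 1/1635 = 0.0006116208 s = 611.6 us

611.6 us


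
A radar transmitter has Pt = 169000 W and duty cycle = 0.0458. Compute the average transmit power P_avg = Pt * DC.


P_avg = 169000 * 0.0458 = 7740.2 W

7740.2 W


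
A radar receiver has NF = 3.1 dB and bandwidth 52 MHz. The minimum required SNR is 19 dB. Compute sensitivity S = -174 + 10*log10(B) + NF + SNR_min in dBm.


10*log10(52000000.0) = 77.16
S = -174 + 77.16 + 3.1 + 19 = -74.7 dBm

-74.7 dBm


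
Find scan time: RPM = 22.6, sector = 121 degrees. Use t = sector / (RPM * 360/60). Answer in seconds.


t = 121 / (22.6 * 360) * 60 = 0.89 s

0.89 s


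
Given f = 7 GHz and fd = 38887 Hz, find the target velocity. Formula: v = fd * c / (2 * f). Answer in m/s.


v = 38887 * 3e8 / (2 * 7000000000.0) = 833.3 m/s

833.3 m/s


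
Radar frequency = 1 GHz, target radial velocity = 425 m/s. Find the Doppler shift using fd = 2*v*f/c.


fd = 2 * 425 * 1000000000.0 / 3e8 = 2833.3 Hz

2833.3 Hz


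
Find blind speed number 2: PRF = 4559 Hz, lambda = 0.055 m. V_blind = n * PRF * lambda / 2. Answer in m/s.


V_blind = 2 * 4559 * 0.055 / 2 = 250.7 m/s

250.7 m/s


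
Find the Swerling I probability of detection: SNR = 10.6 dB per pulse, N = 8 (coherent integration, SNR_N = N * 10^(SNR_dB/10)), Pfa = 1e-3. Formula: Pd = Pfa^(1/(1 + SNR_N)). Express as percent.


SNR_lin = 10^(10.6/10) = 11.48154
SNR_N = 8 * 11.48154 = 91.85232
1/(1 + SNR_N) = 1/92.85232 = 0.0107698
Pd = (1e-3)^0.0107698 = 0.9283
Pd = 92.8%

92.8%


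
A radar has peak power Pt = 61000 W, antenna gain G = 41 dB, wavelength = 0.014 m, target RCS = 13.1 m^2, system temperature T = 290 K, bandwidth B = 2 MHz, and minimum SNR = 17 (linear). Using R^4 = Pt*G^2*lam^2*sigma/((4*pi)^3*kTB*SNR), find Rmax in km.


G_lin = 10^(41/10) = 12589.254118
R^4 = 61000 * 12589.254118^2 * 0.014^2 * 13.1 / ((4*pi)^3 * 1.38e-23 * 290 * 2000000.0 * 17)
R^4 = 9.1933e19 m^4
R_max = (9.1933e19)^(1/4) = 97919.2 m = 97.9 km

97.9 km


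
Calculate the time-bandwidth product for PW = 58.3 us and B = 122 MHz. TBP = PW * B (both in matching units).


TBP = 58.3 * 122 = 7112.6

7112.6


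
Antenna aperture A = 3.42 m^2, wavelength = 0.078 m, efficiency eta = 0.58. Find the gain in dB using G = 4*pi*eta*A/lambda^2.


G_linear = 4*pi*0.58*3.42/0.078^2 = 4097.08
G_dB = 10*log10(4097.08) = 36.1 dB

36.1 dB


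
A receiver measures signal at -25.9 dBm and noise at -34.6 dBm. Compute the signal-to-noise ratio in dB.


SNR = -25.9 - (-34.6) = 8.7 dB

8.7 dB


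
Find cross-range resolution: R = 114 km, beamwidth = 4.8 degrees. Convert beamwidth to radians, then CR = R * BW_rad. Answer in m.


BW_rad = 0.083775804
CR = 114000 * 0.083775804 = 9550.4 m

9550.4 m


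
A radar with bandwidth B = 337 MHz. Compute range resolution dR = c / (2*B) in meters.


dR = 3e8 / (2 * 337000000.0) = 0.45 m

0.45 m


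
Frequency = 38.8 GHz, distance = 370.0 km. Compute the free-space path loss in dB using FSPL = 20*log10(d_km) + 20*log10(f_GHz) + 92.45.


20*log10(370.0) = 51.36
20*log10(38.8) = 31.78
FSPL = 175.6 dB

175.6 dB


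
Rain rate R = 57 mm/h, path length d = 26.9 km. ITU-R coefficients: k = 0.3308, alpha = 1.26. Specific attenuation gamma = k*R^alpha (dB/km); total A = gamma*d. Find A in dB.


gamma = 0.3308 * 57^1.26 = 53.947065 dB/km
A = 53.947065 * 26.9 = 1451.18 dB

1451.18 dB


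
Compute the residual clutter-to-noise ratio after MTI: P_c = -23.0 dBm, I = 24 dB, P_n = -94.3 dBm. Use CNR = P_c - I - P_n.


CNR = -23.0 - 24 - (-94.3) = 47.3 dB

47.3 dB


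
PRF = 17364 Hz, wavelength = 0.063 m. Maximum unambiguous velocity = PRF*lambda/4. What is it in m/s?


V_ua = 17364 * 0.063 / 4 = 273.5 m/s

273.5 m/s


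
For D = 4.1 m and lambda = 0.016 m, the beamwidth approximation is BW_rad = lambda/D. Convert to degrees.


BW_rad = 0.016 / 4.1 = 0.003902
BW_deg = 0.22 degrees

0.22 degrees


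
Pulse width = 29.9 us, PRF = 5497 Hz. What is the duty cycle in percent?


DC = 29.9e-6 * 5497 * 100 = 16.44%

16.44%


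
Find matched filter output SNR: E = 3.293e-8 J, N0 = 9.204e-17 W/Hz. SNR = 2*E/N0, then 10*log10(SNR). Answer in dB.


SNR_lin = 2 * 3.293e-8 / 9.204e-17 = 7.156e8
SNR_dB = 10*log10(7.156e8) = 88.5 dB

88.5 dB


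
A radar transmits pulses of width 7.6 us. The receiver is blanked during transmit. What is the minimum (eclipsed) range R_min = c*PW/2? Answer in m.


R_min = 3e8 * 7.6e-6 / 2 = 1140.0 m

1140.0 m


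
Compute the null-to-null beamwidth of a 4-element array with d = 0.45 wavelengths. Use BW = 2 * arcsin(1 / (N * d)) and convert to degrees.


1/(N*d) = 1/(4*0.45) = 0.555556
BW = 2*arcsin(0.555556) = 67.5 degrees

67.5 degrees


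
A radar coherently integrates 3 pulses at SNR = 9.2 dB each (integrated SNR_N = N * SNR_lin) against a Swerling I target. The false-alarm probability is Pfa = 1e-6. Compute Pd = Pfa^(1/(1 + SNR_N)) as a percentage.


SNR_lin = 10^(9.2/10) = 8.31764
SNR_N = 3 * 8.31764 = 24.95292
1/(1 + SNR_N) = 1/25.95292 = 0.0385313
Pd = (1e-6)^0.0385313 = 0.58724
Pd = 58.7%

58.7%


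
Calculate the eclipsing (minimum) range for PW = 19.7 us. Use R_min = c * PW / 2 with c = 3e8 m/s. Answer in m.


R_min = 3e8 * 19.7e-6 / 2 = 2955.0 m

2955.0 m


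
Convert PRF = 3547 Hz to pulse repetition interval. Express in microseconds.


PRI = 1/3547 = 0.0002819284 s = 281.9 us

281.9 us


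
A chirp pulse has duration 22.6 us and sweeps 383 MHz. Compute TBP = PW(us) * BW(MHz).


TBP = 22.6 * 383 = 8655.8

8655.8


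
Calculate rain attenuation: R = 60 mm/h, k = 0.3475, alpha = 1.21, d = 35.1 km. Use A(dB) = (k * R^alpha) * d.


gamma = 0.3475 * 60^1.21 = 49.262656 dB/km
A = 49.262656 * 35.1 = 1729.12 dB

1729.12 dB


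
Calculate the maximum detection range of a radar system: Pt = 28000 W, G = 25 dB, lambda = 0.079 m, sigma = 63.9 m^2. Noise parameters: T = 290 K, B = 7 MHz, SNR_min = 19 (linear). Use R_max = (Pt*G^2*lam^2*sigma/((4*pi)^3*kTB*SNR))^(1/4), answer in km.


G_lin = 10^(25/10) = 316.227766
R^4 = 28000 * 316.227766^2 * 0.079^2 * 63.9 / ((4*pi)^3 * 1.38e-23 * 290 * 7000000.0 * 19)
R^4 = 1.05719e18 m^4
R_max = (1.05719e18)^(1/4) = 32065.5 m = 32.1 km

32.1 km


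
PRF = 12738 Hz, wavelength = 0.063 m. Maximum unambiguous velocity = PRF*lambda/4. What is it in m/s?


V_ua = 12738 * 0.063 / 4 = 200.6 m/s

200.6 m/s


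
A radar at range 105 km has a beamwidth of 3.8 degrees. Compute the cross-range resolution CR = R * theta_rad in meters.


BW_rad = 0.066322512
CR = 105000 * 0.066322512 = 6963.9 m

6963.9 m


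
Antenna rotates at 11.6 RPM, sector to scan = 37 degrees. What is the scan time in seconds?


t = 37 / (11.6 * 360) * 60 = 0.53 s

0.53 s


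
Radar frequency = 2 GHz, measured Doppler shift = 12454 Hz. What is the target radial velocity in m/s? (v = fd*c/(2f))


v = 12454 * 3e8 / (2 * 2000000000.0) = 934.1 m/s

934.1 m/s


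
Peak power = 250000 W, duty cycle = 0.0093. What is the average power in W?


P_avg = 250000 * 0.0093 = 2325.0 W

2325.0 W


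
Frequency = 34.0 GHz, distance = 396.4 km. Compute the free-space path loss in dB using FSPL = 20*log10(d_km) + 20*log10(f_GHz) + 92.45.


20*log10(396.4) = 51.96
20*log10(34.0) = 30.63
FSPL = 175.0 dB

175.0 dB


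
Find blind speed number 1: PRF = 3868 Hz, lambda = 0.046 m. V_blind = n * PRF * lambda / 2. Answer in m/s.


V_blind = 1 * 3868 * 0.046 / 2 = 89.0 m/s

89.0 m/s


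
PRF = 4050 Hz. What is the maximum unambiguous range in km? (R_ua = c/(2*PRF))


R_ua = 3e8 / (2 * 4050) = 37037.0 m = 37.0 km

37.0 km


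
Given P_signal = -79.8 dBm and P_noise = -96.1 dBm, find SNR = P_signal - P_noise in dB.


SNR = -79.8 - (-96.1) = 16.3 dB

16.3 dB


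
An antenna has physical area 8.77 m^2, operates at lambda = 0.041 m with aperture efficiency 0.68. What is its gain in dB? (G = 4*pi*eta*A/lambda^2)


G_linear = 4*pi*0.68*8.77/0.041^2 = 44581.09
G_dB = 10*log10(44581.09) = 46.5 dB

46.5 dB


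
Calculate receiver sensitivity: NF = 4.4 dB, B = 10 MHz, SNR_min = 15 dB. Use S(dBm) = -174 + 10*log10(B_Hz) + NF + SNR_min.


10*log10(10000000.0) = 70.0
S = -174 + 70.0 + 4.4 + 15 = -84.6 dBm

-84.6 dBm


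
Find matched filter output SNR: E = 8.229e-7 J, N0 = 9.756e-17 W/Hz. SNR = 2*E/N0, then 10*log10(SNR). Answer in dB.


SNR_lin = 2 * 8.229e-7 / 9.756e-17 = 1.687e10
SNR_dB = 10*log10(1.687e10) = 102.3 dB

102.3 dB


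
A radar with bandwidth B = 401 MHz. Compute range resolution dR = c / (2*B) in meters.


dR = 3e8 / (2 * 401000000.0) = 0.37 m

0.37 m


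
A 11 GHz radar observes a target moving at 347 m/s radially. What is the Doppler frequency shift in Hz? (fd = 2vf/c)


fd = 2 * 347 * 11000000000.0 / 3e8 = 25446.7 Hz

25446.7 Hz


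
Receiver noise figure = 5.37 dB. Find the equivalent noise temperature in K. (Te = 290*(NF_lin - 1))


NF_lin = 10^(5.37/10) = 3.443499
Te = 290 * (3.443499 - 1) = 708.6 K

708.6 K


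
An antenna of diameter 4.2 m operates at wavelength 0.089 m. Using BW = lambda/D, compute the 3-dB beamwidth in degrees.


BW_rad = 0.089 / 4.2 = 0.02119
BW_deg = 1.21 degrees

1.21 degrees


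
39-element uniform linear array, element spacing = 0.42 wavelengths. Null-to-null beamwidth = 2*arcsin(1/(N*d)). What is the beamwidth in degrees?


1/(N*d) = 1/(39*0.42) = 0.06105
BW = 2*arcsin(0.06105) = 7.0 degrees

7.0 degrees


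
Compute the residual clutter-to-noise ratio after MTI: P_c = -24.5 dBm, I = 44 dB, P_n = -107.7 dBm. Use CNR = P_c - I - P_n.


CNR = -24.5 - 44 - (-107.7) = 39.2 dB

39.2 dB


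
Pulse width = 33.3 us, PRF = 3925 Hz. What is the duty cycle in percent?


DC = 33.3e-6 * 3925 * 100 = 13.07%

13.07%


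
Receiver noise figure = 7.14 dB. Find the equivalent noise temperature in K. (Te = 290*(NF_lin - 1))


NF_lin = 10^(7.14/10) = 5.176068
Te = 290 * (5.176068 - 1) = 1211.1 K

1211.1 K


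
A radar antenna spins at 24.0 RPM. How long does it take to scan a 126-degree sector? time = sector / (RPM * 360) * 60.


t = 126 / (24.0 * 360) * 60 = 0.88 s

0.88 s


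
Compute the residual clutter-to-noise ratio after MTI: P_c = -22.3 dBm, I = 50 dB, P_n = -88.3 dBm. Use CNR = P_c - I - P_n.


CNR = -22.3 - 50 - (-88.3) = 16.0 dB

16.0 dB


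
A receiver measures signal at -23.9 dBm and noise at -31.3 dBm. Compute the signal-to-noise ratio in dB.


SNR = -23.9 - (-31.3) = 7.4 dB

7.4 dB


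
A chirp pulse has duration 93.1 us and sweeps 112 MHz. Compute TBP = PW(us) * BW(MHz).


TBP = 93.1 * 112 = 10427.2

10427.2


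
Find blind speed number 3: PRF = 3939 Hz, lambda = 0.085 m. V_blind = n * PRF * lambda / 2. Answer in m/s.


V_blind = 3 * 3939 * 0.085 / 2 = 502.2 m/s

502.2 m/s


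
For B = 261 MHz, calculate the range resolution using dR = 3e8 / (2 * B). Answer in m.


dR = 3e8 / (2 * 261000000.0) = 0.57 m

0.57 m


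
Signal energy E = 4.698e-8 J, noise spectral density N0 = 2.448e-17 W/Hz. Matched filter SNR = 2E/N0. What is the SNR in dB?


SNR_lin = 2 * 4.698e-8 / 2.448e-17 = 3.838e9
SNR_dB = 10*log10(3.838e9) = 95.8 dB

95.8 dB


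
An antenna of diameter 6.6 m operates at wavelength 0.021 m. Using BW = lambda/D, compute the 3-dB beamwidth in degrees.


BW_rad = 0.021 / 6.6 = 0.003182
BW_deg = 0.18 degrees

0.18 degrees


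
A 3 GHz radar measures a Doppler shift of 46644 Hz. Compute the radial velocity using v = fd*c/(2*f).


v = 46644 * 3e8 / (2 * 3000000000.0) = 2332.2 m/s

2332.2 m/s


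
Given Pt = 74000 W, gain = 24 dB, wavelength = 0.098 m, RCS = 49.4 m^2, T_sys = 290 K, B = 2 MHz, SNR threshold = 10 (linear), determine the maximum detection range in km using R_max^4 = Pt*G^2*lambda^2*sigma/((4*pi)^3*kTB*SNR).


G_lin = 10^(24/10) = 251.188643
R^4 = 74000 * 251.188643^2 * 0.098^2 * 49.4 / ((4*pi)^3 * 1.38e-23 * 290 * 2000000.0 * 10)
R^4 = 1.39468e19 m^4
R_max = (1.39468e19)^(1/4) = 61110.9 m = 61.1 km

61.1 km


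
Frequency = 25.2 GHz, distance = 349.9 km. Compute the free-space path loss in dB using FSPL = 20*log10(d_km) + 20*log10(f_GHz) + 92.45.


20*log10(349.9) = 50.88
20*log10(25.2) = 28.03
FSPL = 171.4 dB

171.4 dB


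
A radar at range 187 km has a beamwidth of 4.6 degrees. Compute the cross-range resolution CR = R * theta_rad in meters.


BW_rad = 0.080285146
CR = 187000 * 0.080285146 = 15013.3 m

15013.3 m


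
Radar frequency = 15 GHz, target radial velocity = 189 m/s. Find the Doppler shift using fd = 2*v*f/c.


fd = 2 * 189 * 15000000000.0 / 3e8 = 18900.0 Hz

18900.0 Hz


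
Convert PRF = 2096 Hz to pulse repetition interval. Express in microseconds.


PRI = 1/2096 = 0.0004770992 s = 477.1 us

477.1 us


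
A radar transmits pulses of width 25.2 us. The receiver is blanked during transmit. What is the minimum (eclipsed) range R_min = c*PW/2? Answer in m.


R_min = 3e8 * 25.2e-6 / 2 = 3780.0 m

3780.0 m


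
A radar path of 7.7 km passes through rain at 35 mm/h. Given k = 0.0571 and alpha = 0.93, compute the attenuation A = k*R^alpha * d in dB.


gamma = 0.0571 * 35^0.93 = 1.558186 dB/km
A = 1.558186 * 7.7 = 12.0 dB

12.0 dB


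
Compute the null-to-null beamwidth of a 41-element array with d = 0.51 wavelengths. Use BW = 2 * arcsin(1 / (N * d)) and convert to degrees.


1/(N*d) = 1/(41*0.51) = 0.047824
BW = 2*arcsin(0.047824) = 5.5 degrees

5.5 degrees


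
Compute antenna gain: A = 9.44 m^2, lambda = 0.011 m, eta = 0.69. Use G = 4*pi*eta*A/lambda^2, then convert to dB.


G_linear = 4*pi*0.69*9.44/0.011^2 = 676465.39
G_dB = 10*log10(676465.39) = 58.3 dB

58.3 dB


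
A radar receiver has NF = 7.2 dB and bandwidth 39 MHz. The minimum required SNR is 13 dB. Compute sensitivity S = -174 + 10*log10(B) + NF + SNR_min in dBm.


10*log10(39000000.0) = 75.91
S = -174 + 75.91 + 7.2 + 13 = -77.9 dBm

-77.9 dBm


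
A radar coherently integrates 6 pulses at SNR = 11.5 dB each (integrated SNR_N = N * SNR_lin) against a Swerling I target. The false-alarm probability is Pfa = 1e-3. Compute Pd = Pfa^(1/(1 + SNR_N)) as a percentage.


SNR_lin = 10^(11.5/10) = 14.12538
SNR_N = 6 * 14.12538 = 84.75228
1/(1 + SNR_N) = 1/85.75228 = 0.0116615
Pd = (1e-3)^0.0116615 = 0.9226
Pd = 92.3%

92.3%
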